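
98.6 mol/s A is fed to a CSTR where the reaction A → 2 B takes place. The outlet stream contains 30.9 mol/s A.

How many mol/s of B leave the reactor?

For A: n = n₀ − 1ξ → 30.9 = 98.6 − 1ξ, giving ξ = 67.7 mol/s.
Outlet amounts (n = n₀ + ν ξ):
  A: 98.6 − 1(67.7) = 30.9
  B: 0 + 2(67.7) = 135.4

135 mol/s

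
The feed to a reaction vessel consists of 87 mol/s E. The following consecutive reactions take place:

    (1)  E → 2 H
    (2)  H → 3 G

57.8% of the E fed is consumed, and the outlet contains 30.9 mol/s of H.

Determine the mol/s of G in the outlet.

209 mol/s

Conversion of E: E consumed = 1ξ₁ = 0.578 × 87 → ξ₁ = 50.29 mol/s.
H balance: n_H = 0 + 2ξ₁ − 1ξ₂ = 30.9 → ξ₂ = (2·50.29 − 30.9)/1 = 69.67 mol/s.
Outlet amounts (n = n₀ + Σ ν·ξ):
  E: 87 − 1(50.29) = 36.71
  H: 0 + 2(50.29) − 1(69.67) = 30.9
  G: 0 + 3(69.67) = 209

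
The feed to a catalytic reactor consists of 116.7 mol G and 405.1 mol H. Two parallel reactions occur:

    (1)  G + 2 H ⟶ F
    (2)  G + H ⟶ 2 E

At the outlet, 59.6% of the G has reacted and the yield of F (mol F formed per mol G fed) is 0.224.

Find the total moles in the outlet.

470 mol

Yield of F: 1ξ₁ / 116.7 = 0.224 → ξ₁ = 26.14 mol.
Conversion of G: 1ξ₁ + 1ξ₂ = 0.596 × 116.7 = 69.55 → ξ₂ = 43.41 mol.
Outlet amounts (n = n₀ + Σ ν·ξ):
  G: 116.7 − 1(26.14) − 1(43.41) = 47.15
  H: 405.1 − 2(26.14) − 1(43.41) = 309.4
  F: 0 + 1(26.14) = 26.14
  E: 0 + 2(43.41) = 86.82
Total out = 47.15 + 309.4 + 26.14 + 86.82 = 469.5 mol.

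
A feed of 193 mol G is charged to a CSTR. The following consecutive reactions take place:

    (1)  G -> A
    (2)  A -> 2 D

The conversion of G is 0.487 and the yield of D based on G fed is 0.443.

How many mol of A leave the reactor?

Conversion of G: G consumed = 1ξ₁ = 0.487 × 193 → ξ₁ = 93.99 mol.
Yield of D: 2ξ₂ / 193 = 0.443 → ξ₂ = 42.75 mol.
Outlet amounts (n = n₀ + Σ ν·ξ):
  G: 193 − 1(93.99) = 99.01
  A: 0 + 1(93.99) − 1(42.75) = 51.24
  D: 0 + 2(42.75) = 85.5

51.2 mol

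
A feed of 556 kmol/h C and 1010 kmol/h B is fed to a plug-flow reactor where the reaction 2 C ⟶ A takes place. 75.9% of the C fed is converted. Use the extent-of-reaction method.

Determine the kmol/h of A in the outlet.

211 kmol/h

C reacted = 0.759 × 556 = 422 kmol/h; ν_C = −2, so ξ = 422/2 = 211 kmol/h.
Outlet amounts (n = n₀ + ν ξ):
  C: 556 − 2(211) = 134
  A: 0 + 1(211) = 211
  B: 1010 (inert)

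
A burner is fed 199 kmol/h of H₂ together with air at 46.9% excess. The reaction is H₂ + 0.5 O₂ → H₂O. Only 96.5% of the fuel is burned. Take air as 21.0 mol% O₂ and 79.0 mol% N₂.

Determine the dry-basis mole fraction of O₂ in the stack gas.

Stoichiometric O₂ = 0.5 × 199 = 99.5 kmol/h; O₂ fed = 99.5 × 1.469 = 146.2 kmol/h.
N₂ fed = 146.2 × 79/21 = 549.9 kmol/h.
Fuel reacted = 0.965 × 199 → ξ = 192 kmol/h.
Outlet (n = n₀ + ν ξ):
  H₂: 199 − 1(192) = 6.965
  O₂: 146.2 − 0.5(192) = 50.15
  N₂: 549.9 (inert)
  H₂O: 0 + 1(192) = 192
Dry total = 607 kmol/h; y_O₂ (dry) = 50.15 / 607 = 0.08262.

0.0826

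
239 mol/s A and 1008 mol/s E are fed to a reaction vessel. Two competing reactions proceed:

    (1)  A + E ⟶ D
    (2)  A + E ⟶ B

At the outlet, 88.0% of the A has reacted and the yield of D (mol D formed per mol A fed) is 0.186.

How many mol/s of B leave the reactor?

166 mol/s

Yield of D: 1ξ₁ / 239 = 0.186 → ξ₁ = 44.45 mol/s.
Conversion of A: 1ξ₁ + 1ξ₂ = 0.88 × 239 = 210.3 → ξ₂ = 165.9 mol/s.
Outlet amounts (n = n₀ + Σ ν·ξ):
  A: 239 − 1(44.45) − 1(165.9) = 28.68
  E: 1008 − 1(44.45) − 1(165.9) = 797.7
  D: 0 + 1(44.45) = 44.45
  B: 0 + 1(165.9) = 165.9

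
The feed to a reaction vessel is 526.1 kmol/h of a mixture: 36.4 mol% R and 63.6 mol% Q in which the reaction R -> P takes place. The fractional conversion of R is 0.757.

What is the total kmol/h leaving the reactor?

R reacted = 0.757 × 191.5 = 145 kmol/h; ν_R = −1, so ξ = 145/1 = 145 kmol/h.
Outlet amounts (n = n₀ + ν ξ):
  R: 191.5 − 1(145) = 46.53
  P: 0 + 1(145) = 145
  Q: 334.6 (inert)
Total out = 46.53 + 145 + 334.6 = 526.1 kmol/h.

526 kmol/h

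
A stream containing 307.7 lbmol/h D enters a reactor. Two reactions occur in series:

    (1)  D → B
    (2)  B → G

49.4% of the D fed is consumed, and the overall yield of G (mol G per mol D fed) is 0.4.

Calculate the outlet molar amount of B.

28.9 lbmol/h

Conversion of D: D consumed = 1ξ₁ = 0.494 × 307.7 → ξ₁ = 152 lbmol/h.
Yield of G: 1ξ₂ / 307.7 = 0.4 → ξ₂ = 123.1 lbmol/h.
Outlet amounts (n = n₀ + Σ ν·ξ):
  D: 307.7 − 1(152) = 155.7
  B: 0 + 1(152) − 1(123.1) = 28.92
  G: 0 + 1(123.1) = 123.1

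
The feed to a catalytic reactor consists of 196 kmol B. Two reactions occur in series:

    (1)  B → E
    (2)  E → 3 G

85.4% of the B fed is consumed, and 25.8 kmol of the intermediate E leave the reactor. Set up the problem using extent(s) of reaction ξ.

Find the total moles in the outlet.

479 kmol

Conversion of B: B consumed = 1ξ₁ = 0.854 × 196 → ξ₁ = 167.4 kmol.
E balance: n_E = 0 + 1ξ₁ − 1ξ₂ = 25.8 → ξ₂ = (1·167.4 − 25.8)/1 = 141.6 kmol.
Outlet amounts (n = n₀ + Σ ν·ξ):
  B: 196 − 1(167.4) = 28.62
  E: 0 + 1(167.4) − 1(141.6) = 25.8
  G: 0 + 3(141.6) = 424.8
Total out = 28.62 + 25.8 + 424.8 = 479.2 kmol.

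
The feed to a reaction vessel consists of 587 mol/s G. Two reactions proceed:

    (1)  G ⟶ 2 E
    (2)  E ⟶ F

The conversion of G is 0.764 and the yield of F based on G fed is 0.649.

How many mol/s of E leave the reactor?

516 mol/s

Conversion of G: G consumed = 1ξ₁ = 0.764 × 587 → ξ₁ = 448.5 mol/s.
Yield of F: 1ξ₂ / 587 = 0.649 → ξ₂ = 381 mol/s.
Outlet amounts (n = n₀ + Σ ν·ξ):
  G: 587 − 1(448.5) = 138.5
  E: 0 + 2(448.5) − 1(381) = 516
  F: 0 + 1(381) = 381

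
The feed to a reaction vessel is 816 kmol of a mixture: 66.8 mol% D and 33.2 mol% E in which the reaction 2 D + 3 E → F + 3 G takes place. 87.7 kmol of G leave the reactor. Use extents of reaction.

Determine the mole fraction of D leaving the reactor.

0.619

For G: n = n₀ + 3ξ → 87.7 = 0 + 3ξ, giving ξ = 29.23 kmol.
Outlet amounts (n = n₀ + ν ξ):
  D: 545.1 − 2(29.23) = 486.6
  E: 270.9 − 3(29.23) = 183.2
  F: 0 + 1(29.23) = 29.23
  G: 0 + 3(29.23) = 87.7
Total out = 786.8 kmol; y_D = 486.6 / 786.8 = 0.6185.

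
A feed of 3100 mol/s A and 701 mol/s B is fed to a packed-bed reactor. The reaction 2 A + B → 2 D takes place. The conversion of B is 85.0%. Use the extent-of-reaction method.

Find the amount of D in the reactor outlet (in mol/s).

1190 mol/s

B reacted = 0.85 × 701 = 595.9 mol/s; ν_B = −1, so ξ = 595.9/1 = 595.9 mol/s.
Outlet amounts (n = n₀ + ν ξ):
  A: 3100 − 2(595.9) = 1908
  B: 701 − 1(595.9) = 105.1
  D: 0 + 2(595.9) = 1192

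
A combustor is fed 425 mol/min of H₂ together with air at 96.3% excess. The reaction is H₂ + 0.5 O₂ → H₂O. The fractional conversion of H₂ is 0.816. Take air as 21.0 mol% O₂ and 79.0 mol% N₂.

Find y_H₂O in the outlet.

0.155

Stoichiometric O₂ = 0.5 × 425 = 212.5 mol/min; O₂ fed = 212.5 × 1.963 = 417.1 mol/min.
N₂ fed = 417.1 × 79/21 = 1569 mol/min.
Fuel reacted = 0.816 × 425 → ξ = 346.8 mol/min.
Outlet (n = n₀ + ν ξ):
  H₂: 425 − 1(346.8) = 78.2
  O₂: 417.1 − 0.5(346.8) = 243.7
  N₂: 1569 (inert)
  H₂O: 0 + 1(346.8) = 346.8
Total out = 2238 mol/min; y_H₂O = 346.8 / 2238 = 0.155.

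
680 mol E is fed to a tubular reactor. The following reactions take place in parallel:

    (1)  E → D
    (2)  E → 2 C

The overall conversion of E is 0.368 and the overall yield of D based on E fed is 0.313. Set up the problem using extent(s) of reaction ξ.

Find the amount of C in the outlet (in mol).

Yield of D: 1ξ₁ / 680 = 0.313 → ξ₁ = 212.8 mol.
Conversion of E: 1ξ₁ + 1ξ₂ = 0.368 × 680 = 250.2 → ξ₂ = 37.4 mol.
Outlet amounts (n = n₀ + Σ ν·ξ):
  E: 680 − 1(212.8) − 1(37.4) = 429.8
  D: 0 + 1(212.8) = 212.8
  C: 0 + 2(37.4) = 74.8

74.8 mol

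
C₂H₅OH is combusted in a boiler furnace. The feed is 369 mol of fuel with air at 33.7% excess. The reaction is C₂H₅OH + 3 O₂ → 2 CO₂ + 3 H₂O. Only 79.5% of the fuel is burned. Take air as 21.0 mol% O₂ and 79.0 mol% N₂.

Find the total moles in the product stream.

Stoichiometric O₂ = 3 × 369 = 1107 mol; O₂ fed = 1107 × 1.337 = 1480 mol.
N₂ fed = 1480 × 79/21 = 5568 mol.
Fuel reacted = 0.795 × 369 → ξ = 293.4 mol.
Outlet (n = n₀ + ν ξ):
  C₂H₅OH: 369 − 1(293.4) = 75.64
  O₂: 1480 − 3(293.4) = 600
  N₂: 5568 (inert)
  CO₂: 0 + 2(293.4) = 586.7
  H₂O: 0 + 3(293.4) = 880.1
Total out = 75.64 + 600 + 5568 + 586.7 + 880.1 = 7710 mol.

7710 mol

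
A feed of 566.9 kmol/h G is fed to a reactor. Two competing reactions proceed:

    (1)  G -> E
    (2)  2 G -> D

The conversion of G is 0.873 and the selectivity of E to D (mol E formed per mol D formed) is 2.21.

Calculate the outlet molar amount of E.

Conversion of G: G consumed = 0.873 × 566.9 = 494.9 kmol/h = 1ξ₁ + 2ξ₂.
Selectivity: 1ξ₁ / (1ξ₂) = 2.21 → ξ₁ = 2.21 ξ₂.
Substitute: (1·2.21 + 2) ξ₂ = 494.9 → ξ₂ = 117.6 kmol/h, ξ₁ = 259.8 kmol/h.
Outlet amounts (n = n₀ + Σ ν·ξ):
  G: 566.9 − 1(259.8) − 2(117.6) = 72
  E: 0 + 1(259.8) = 259.8
  D: 0 + 1(117.6) = 117.6

260 kmol/h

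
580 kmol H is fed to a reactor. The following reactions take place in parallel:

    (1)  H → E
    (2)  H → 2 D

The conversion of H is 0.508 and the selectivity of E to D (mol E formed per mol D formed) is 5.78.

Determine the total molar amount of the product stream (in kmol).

603 kmol

Conversion of H: H consumed = 0.508 × 580 = 294.6 kmol = 1ξ₁ + 1ξ₂.
Selectivity: 1ξ₁ / (2ξ₂) = 5.78 → ξ₁ = 11.56 ξ₂.
Substitute: (1·11.56 + 1) ξ₂ = 294.6 → ξ₂ = 23.46 kmol, ξ₁ = 271.2 kmol.
Outlet amounts (n = n₀ + Σ ν·ξ):
  H: 580 − 1(271.2) − 1(23.46) = 285.4
  E: 0 + 1(271.2) = 271.2
  D: 0 + 2(23.46) = 46.92
Total out = 285.4 + 271.2 + 46.92 = 603.5 kmol.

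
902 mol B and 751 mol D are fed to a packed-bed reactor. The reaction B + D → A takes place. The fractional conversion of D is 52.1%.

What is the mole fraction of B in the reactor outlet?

0.405

D reacted = 0.521 × 751 = 391.3 mol; ν_D = −1, so ξ = 391.3/1 = 391.3 mol.
Outlet amounts (n = n₀ + ν ξ):
  B: 902 − 1(391.3) = 510.7
  D: 751 − 1(391.3) = 359.7
  A: 0 + 1(391.3) = 391.3
Total out = 1262 mol; y_B = 510.7 / 1262 = 0.4048.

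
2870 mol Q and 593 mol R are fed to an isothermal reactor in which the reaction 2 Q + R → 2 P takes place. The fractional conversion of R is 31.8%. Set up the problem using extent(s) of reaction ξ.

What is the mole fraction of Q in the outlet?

R reacted = 0.318 × 593 = 188.6 mol; ν_R = −1, so ξ = 188.6/1 = 188.6 mol.
Outlet amounts (n = n₀ + ν ξ):
  Q: 2870 − 2(188.6) = 2493
  R: 593 − 1(188.6) = 404.4
  P: 0 + 2(188.6) = 377.1
Total out = 3274 mol; y_Q = 2493 / 3274 = 0.7613.

0.761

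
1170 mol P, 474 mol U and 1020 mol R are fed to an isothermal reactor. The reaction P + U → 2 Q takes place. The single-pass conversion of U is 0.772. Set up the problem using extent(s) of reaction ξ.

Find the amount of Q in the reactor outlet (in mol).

U reacted = 0.772 × 474 = 365.9 mol; ν_U = −1, so ξ = 365.9/1 = 365.9 mol.
Outlet amounts (n = n₀ + ν ξ):
  P: 1170 − 1(365.9) = 804.1
  U: 474 − 1(365.9) = 108.1
  Q: 0 + 2(365.9) = 731.9
  R: 1020 (inert)

732 mol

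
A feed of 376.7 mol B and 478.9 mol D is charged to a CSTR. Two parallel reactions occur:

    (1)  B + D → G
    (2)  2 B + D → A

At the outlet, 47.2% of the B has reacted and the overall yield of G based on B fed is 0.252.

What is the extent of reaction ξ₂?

ξ₂ = 41.4 mol

Yield of G: 1ξ₁ / 376.7 = 0.252 → ξ₁ = 94.93 mol.
Conversion of B: 1ξ₁ + 2ξ₂ = 0.472 × 376.7 = 177.8 → ξ₂ = 41.44 mol.
Outlet amounts (n = n₀ + Σ ν·ξ):
  B: 376.7 − 1(94.93) − 2(41.44) = 198.9
  D: 478.9 − 1(94.93) − 1(41.44) = 342.5
  G: 0 + 1(94.93) = 94.93
  A: 0 + 1(41.44) = 41.44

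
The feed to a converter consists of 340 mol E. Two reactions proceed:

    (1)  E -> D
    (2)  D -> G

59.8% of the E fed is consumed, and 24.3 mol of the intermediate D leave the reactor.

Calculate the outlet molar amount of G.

179 mol

Conversion of E: E consumed = 1ξ₁ = 0.598 × 340 → ξ₁ = 203.3 mol.
D balance: n_D = 0 + 1ξ₁ − 1ξ₂ = 24.3 → ξ₂ = (1·203.3 − 24.3)/1 = 179 mol.
Outlet amounts (n = n₀ + Σ ν·ξ):
  E: 340 − 1(203.3) = 136.7
  D: 0 + 1(203.3) − 1(179) = 24.3
  G: 0 + 1(179) = 179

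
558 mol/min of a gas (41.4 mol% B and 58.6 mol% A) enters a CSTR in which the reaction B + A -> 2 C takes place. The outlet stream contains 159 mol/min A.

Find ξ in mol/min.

For A: n = n₀ − 1ξ → 159 = 327 − 1ξ, giving ξ = 168 mol/min.
Outlet amounts (n = n₀ + ν ξ):
  B: 231 − 1(168) = 63.02
  A: 327 − 1(168) = 159
  C: 0 + 2(168) = 336

ξ = 168 mol/min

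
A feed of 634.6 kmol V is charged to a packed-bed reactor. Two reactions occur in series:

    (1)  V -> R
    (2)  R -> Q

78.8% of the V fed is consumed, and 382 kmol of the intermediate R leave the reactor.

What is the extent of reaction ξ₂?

Conversion of V: V consumed = 1ξ₁ = 0.788 × 634.6 → ξ₁ = 500.1 kmol.
R balance: n_R = 0 + 1ξ₁ − 1ξ₂ = 382 → ξ₂ = (1·500.1 − 382)/1 = 118.1 kmol.
Outlet amounts (n = n₀ + Σ ν·ξ):
  V: 634.6 − 1(500.1) = 134.5
  R: 0 + 1(500.1) − 1(118.1) = 382
  Q: 0 + 1(118.1) = 118.1

ξ₂ = 118 kmol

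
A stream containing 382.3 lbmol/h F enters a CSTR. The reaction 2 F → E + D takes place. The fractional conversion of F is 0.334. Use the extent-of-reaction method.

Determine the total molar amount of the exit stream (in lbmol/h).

F reacted = 0.334 × 382.3 = 127.7 lbmol/h; ν_F = −2, so ξ = 127.7/2 = 63.84 lbmol/h.
Outlet amounts (n = n₀ + ν ξ):
  F: 382.3 − 2(63.84) = 254.6
  E: 0 + 1(63.84) = 63.84
  D: 0 + 1(63.84) = 63.84
Total out = 254.6 + 63.84 + 63.84 = 382.3 lbmol/h.

382 lbmol/h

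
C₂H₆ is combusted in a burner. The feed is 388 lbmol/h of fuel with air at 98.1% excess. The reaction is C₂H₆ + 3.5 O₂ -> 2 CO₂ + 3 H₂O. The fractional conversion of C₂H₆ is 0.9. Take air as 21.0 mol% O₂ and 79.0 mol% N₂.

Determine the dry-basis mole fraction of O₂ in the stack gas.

0.119

Stoichiometric O₂ = 3.5 × 388 = 1358 lbmol/h; O₂ fed = 1358 × 1.981 = 2690 lbmol/h.
N₂ fed = 2690 × 79/21 = 10120 lbmol/h.
Fuel reacted = 0.9 × 388 → ξ = 349.2 lbmol/h.
Outlet (n = n₀ + ν ξ):
  C₂H₆: 388 − 1(349.2) = 38.8
  O₂: 2690 − 3.5(349.2) = 1468
  N₂: 10120 (inert)
  CO₂: 0 + 2(349.2) = 698.4
  H₂O: 0 + 3(349.2) = 1048
Dry total = 12330 lbmol/h; y_O₂ (dry) = 1468 / 12330 = 0.1191.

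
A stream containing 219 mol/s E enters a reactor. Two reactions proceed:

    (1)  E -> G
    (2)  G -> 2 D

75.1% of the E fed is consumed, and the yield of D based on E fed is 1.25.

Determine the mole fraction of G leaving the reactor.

Conversion of E: E consumed = 1ξ₁ = 0.751 × 219 → ξ₁ = 164.5 mol/s.
Yield of D: 2ξ₂ / 219 = 1.25 → ξ₂ = 136.9 mol/s.
Outlet amounts (n = n₀ + Σ ν·ξ):
  E: 219 − 1(164.5) = 54.53
  G: 0 + 1(164.5) − 1(136.9) = 27.59
  D: 0 + 2(136.9) = 273.8
Total out = 355.9 mol/s; y_G = 27.59 / 355.9 = 0.07754.

0.0775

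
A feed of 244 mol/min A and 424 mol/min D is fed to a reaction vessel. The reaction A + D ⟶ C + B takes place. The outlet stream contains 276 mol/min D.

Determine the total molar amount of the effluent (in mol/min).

668 mol/min

For D: n = n₀ − 1ξ → 276 = 424 − 1ξ, giving ξ = 148 mol/min.
Outlet amounts (n = n₀ + ν ξ):
  A: 244 − 1(148) = 96
  D: 424 − 1(148) = 276
  C: 0 + 1(148) = 148
  B: 0 + 1(148) = 148
Total out = 96 + 276 + 148 + 148 = 668 mol/min.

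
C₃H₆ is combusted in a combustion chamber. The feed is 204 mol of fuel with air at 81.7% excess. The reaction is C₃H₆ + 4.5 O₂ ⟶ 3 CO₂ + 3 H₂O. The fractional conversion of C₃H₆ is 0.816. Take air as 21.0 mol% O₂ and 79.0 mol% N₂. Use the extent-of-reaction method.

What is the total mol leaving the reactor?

Stoichiometric O₂ = 4.5 × 204 = 918 mol; O₂ fed = 918 × 1.817 = 1668 mol.
N₂ fed = 1668 × 79/21 = 6275 mol.
Fuel reacted = 0.816 × 204 → ξ = 166.5 mol.
Outlet (n = n₀ + ν ξ):
  C₃H₆: 204 − 1(166.5) = 37.54
  O₂: 1668 − 4.5(166.5) = 918.9
  N₂: 6275 (inert)
  CO₂: 0 + 3(166.5) = 499.4
  H₂O: 0 + 3(166.5) = 499.4
Total out = 37.54 + 918.9 + 6275 + 499.4 + 499.4 = 8230 mol.

8230 mol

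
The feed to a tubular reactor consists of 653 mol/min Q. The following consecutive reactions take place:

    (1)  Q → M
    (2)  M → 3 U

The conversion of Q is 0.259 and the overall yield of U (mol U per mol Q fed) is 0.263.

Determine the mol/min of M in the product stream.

112 mol/min

Conversion of Q: Q consumed = 1ξ₁ = 0.259 × 653 → ξ₁ = 169.1 mol/min.
Yield of U: 3ξ₂ / 653 = 0.263 → ξ₂ = 57.25 mol/min.
Outlet amounts (n = n₀ + Σ ν·ξ):
  Q: 653 − 1(169.1) = 483.9
  M: 0 + 1(169.1) − 1(57.25) = 111.9
  U: 0 + 3(57.25) = 171.7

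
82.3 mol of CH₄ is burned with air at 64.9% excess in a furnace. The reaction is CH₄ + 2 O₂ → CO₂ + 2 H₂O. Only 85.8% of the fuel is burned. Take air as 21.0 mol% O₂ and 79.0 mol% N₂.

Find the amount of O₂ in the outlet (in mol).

130 mol

Stoichiometric O₂ = 2 × 82.3 = 164.6 mol; O₂ fed = 164.6 × 1.649 = 271.4 mol.
N₂ fed = 271.4 × 79/21 = 1021 mol.
Fuel reacted = 0.858 × 82.3 → ξ = 70.61 mol.
Outlet (n = n₀ + ν ξ):
  CH₄: 82.3 − 1(70.61) = 11.69
  O₂: 271.4 − 2(70.61) = 130.2
  N₂: 1021 (inert)
  CO₂: 0 + 1(70.61) = 70.61
  H₂O: 0 + 2(70.61) = 141.2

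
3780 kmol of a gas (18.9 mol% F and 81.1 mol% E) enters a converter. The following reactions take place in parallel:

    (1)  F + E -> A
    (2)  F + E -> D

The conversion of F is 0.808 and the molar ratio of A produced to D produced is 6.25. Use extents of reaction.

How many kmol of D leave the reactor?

79.6 kmol

Conversion of F: F consumed = 0.808 × 714.4 = 577.3 kmol = 1ξ₁ + 1ξ₂.
Selectivity: 1ξ₁ / (1ξ₂) = 6.25 → ξ₁ = 6.25 ξ₂.
Substitute: (1·6.25 + 1) ξ₂ = 577.3 → ξ₂ = 79.62 kmol, ξ₁ = 497.6 kmol.
Outlet amounts (n = n₀ + Σ ν·ξ):
  F: 714.4 − 1(497.6) − 1(79.62) = 137.2
  E: 3066 − 1(497.6) − 1(79.62) = 2488
  A: 0 + 1(497.6) = 497.6
  D: 0 + 1(79.62) = 79.62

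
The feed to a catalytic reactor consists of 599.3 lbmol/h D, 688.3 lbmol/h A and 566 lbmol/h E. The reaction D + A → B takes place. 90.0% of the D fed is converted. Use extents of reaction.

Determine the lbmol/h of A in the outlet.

149 lbmol/h

D reacted = 0.9 × 599.3 = 539.4 lbmol/h; ν_D = −1, so ξ = 539.4/1 = 539.4 lbmol/h.
Outlet amounts (n = n₀ + ν ξ):
  D: 599.3 − 1(539.4) = 59.93
  A: 688.3 − 1(539.4) = 148.9
  B: 0 + 1(539.4) = 539.4
  E: 566 (inert)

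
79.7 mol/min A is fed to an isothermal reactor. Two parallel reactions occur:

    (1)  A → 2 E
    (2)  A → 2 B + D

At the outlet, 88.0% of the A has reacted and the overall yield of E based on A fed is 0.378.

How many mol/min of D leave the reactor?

55.1 mol/min

Yield of E: 2ξ₁ / 79.7 = 0.378 → ξ₁ = 15.06 mol/min.
Conversion of A: 1ξ₁ + 1ξ₂ = 0.88 × 79.7 = 70.14 → ξ₂ = 55.07 mol/min.
Outlet amounts (n = n₀ + Σ ν·ξ):
  A: 79.7 − 1(15.06) − 1(55.07) = 9.564
  E: 0 + 2(15.06) = 30.13
  B: 0 + 2(55.07) = 110.1
  D: 0 + 1(55.07) = 55.07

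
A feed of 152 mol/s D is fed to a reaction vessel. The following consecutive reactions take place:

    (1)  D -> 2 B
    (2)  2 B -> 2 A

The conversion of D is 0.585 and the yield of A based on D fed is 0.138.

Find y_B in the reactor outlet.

0.651

Conversion of D: D consumed = 1ξ₁ = 0.585 × 152 → ξ₁ = 88.92 mol/s.
Yield of A: 2ξ₂ / 152 = 0.138 → ξ₂ = 10.49 mol/s.
Outlet amounts (n = n₀ + Σ ν·ξ):
  D: 152 − 1(88.92) = 63.08
  B: 0 + 2(88.92) − 2(10.49) = 156.9
  A: 0 + 2(10.49) = 20.98
Total out = 240.9 mol/s; y_B = 156.9 / 240.9 = 0.6511.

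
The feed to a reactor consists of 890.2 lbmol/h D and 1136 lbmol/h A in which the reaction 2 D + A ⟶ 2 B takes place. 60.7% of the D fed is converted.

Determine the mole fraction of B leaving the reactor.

0.308

D reacted = 0.607 × 890.2 = 540.4 lbmol/h; ν_D = −2, so ξ = 540.4/2 = 270.2 lbmol/h.
Outlet amounts (n = n₀ + ν ξ):
  D: 890.2 − 2(270.2) = 349.8
  A: 1136 − 1(270.2) = 865.8
  B: 0 + 2(270.2) = 540.4
Total out = 1756 lbmol/h; y_B = 540.4 / 1756 = 0.3077.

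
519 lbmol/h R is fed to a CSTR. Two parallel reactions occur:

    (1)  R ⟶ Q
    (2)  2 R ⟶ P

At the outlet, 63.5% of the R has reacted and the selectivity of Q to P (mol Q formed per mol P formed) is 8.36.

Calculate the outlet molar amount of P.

Conversion of R: R consumed = 0.635 × 519 = 329.6 lbmol/h = 1ξ₁ + 2ξ₂.
Selectivity: 1ξ₁ / (1ξ₂) = 8.36 → ξ₁ = 8.36 ξ₂.
Substitute: (1·8.36 + 2) ξ₂ = 329.6 → ξ₂ = 31.81 lbmol/h, ξ₁ = 265.9 lbmol/h.
Outlet amounts (n = n₀ + Σ ν·ξ):
  R: 519 − 1(265.9) − 2(31.81) = 189.4
  Q: 0 + 1(265.9) = 265.9
  P: 0 + 1(31.81) = 31.81

31.8 lbmol/h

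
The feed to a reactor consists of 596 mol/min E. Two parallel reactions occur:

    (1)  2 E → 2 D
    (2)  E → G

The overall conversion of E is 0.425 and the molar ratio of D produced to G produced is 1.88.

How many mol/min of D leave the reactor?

Conversion of E: E consumed = 0.425 × 596 = 253.3 mol/min = 2ξ₁ + 1ξ₂.
Selectivity: 2ξ₁ / (1ξ₂) = 1.88 → ξ₁ = 0.94 ξ₂.
Substitute: (2·0.94 + 1) ξ₂ = 253.3 → ξ₂ = 87.95 mol/min, ξ₁ = 82.67 mol/min.
Outlet amounts (n = n₀ + Σ ν·ξ):
  E: 596 − 2(82.67) − 1(87.95) = 342.7
  D: 0 + 2(82.67) = 165.3
  G: 0 + 1(87.95) = 87.95

165 mol/min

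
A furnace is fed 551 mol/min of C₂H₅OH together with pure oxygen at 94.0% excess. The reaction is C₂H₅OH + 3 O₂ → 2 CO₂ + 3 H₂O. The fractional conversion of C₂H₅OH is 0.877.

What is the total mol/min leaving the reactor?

4240 mol/min

Stoichiometric O₂ = 3 × 551 = 1653 mol/min; O₂ fed = 1653 × 1.940 = 3207 mol/min.
Fuel reacted = 0.877 × 551 → ξ = 483.2 mol/min.
Outlet (n = n₀ + ν ξ):
  C₂H₅OH: 551 − 1(483.2) = 67.77
  O₂: 3207 − 3(483.2) = 1757
  CO₂: 0 + 2(483.2) = 966.5
  H₂O: 0 + 3(483.2) = 1450
Total out = 67.77 + 1757 + 966.5 + 1450 = 4241 mol/min.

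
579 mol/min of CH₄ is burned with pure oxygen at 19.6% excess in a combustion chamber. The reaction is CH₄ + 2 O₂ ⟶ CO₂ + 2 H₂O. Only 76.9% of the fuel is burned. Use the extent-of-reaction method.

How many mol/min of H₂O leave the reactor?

891 mol/min

Stoichiometric O₂ = 2 × 579 = 1158 mol/min; O₂ fed = 1158 × 1.196 = 1385 mol/min.
Fuel reacted = 0.769 × 579 → ξ = 445.3 mol/min.
Outlet (n = n₀ + ν ξ):
  CH₄: 579 − 1(445.3) = 133.7
  O₂: 1385 − 2(445.3) = 494.5
  CO₂: 0 + 1(445.3) = 445.3
  H₂O: 0 + 2(445.3) = 890.5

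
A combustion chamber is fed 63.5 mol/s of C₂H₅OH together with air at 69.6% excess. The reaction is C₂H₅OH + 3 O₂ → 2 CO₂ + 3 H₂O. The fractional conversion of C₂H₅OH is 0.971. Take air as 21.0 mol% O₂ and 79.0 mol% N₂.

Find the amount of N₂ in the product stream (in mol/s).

Stoichiometric O₂ = 3 × 63.5 = 190.5 mol/s; O₂ fed = 190.5 × 1.696 = 323.1 mol/s.
N₂ fed = 323.1 × 79/21 = 1215 mol/s.
Fuel reacted = 0.971 × 63.5 → ξ = 61.66 mol/s.
Outlet (n = n₀ + ν ξ):
  C₂H₅OH: 63.5 − 1(61.66) = 1.842
  O₂: 323.1 − 3(61.66) = 138.1
  N₂: 1215 (inert)
  CO₂: 0 + 2(61.66) = 123.3
  H₂O: 0 + 3(61.66) = 185

1220 mol/s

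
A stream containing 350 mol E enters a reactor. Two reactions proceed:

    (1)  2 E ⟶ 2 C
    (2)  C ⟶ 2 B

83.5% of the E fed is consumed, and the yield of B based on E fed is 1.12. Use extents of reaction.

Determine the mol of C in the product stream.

96.2 mol

Conversion of E: E consumed = 2ξ₁ = 0.835 × 350 → ξ₁ = 146.1 mol.
Yield of B: 2ξ₂ / 350 = 1.12 → ξ₂ = 196 mol.
Outlet amounts (n = n₀ + Σ ν·ξ):
  E: 350 − 2(146.1) = 57.75
  C: 0 + 2(146.1) − 1(196) = 96.25
  B: 0 + 2(196) = 392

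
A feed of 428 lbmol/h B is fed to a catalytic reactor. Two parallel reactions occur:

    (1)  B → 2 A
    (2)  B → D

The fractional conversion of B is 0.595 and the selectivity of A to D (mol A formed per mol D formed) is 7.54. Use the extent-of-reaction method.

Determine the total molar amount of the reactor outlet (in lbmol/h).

Conversion of B: B consumed = 0.595 × 428 = 254.7 lbmol/h = 1ξ₁ + 1ξ₂.
Selectivity: 2ξ₁ / (1ξ₂) = 7.54 → ξ₁ = 3.77 ξ₂.
Substitute: (1·3.77 + 1) ξ₂ = 254.7 → ξ₂ = 53.39 lbmol/h, ξ₁ = 201.3 lbmol/h.
Outlet amounts (n = n₀ + Σ ν·ξ):
  B: 428 − 1(201.3) − 1(53.39) = 173.3
  A: 0 + 2(201.3) = 402.5
  D: 0 + 1(53.39) = 53.39
Total out = 173.3 + 402.5 + 53.39 = 629.3 lbmol/h.

629 lbmol/h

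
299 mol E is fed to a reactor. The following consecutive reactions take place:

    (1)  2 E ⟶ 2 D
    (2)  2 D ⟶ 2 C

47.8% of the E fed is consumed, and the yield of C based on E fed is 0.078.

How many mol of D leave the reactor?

120 mol

Conversion of E: E consumed = 2ξ₁ = 0.478 × 299 → ξ₁ = 71.46 mol.
Yield of C: 2ξ₂ / 299 = 0.078 → ξ₂ = 11.66 mol.
Outlet amounts (n = n₀ + Σ ν·ξ):
  E: 299 − 2(71.46) = 156.1
  D: 0 + 2(71.46) − 2(11.66) = 119.6
  C: 0 + 2(11.66) = 23.32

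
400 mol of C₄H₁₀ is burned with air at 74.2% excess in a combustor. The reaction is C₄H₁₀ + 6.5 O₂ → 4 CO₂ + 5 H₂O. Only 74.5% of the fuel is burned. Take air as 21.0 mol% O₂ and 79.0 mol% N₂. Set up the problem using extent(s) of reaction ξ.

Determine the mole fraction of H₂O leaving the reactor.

0.0665

Stoichiometric O₂ = 6.5 × 400 = 2600 mol; O₂ fed = 2600 × 1.742 = 4529 mol.
N₂ fed = 4529 × 79/21 = 17040 mol.
Fuel reacted = 0.745 × 400 → ξ = 298 mol.
Outlet (n = n₀ + ν ξ):
  C₄H₁₀: 400 − 1(298) = 102
  O₂: 4529 − 6.5(298) = 2592
  N₂: 17040 (inert)
  CO₂: 0 + 4(298) = 1192
  H₂O: 0 + 5(298) = 1490
Total out = 22410 mol; y_H₂O = 1490 / 22410 = 0.06647.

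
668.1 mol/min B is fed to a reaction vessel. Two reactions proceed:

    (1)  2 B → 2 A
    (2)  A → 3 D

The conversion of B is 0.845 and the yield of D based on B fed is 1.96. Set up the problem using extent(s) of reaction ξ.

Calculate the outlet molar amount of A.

128 mol/min

Conversion of B: B consumed = 2ξ₁ = 0.845 × 668.1 → ξ₁ = 282.3 mol/min.
Yield of D: 3ξ₂ / 668.1 = 1.96 → ξ₂ = 436.5 mol/min.
Outlet amounts (n = n₀ + Σ ν·ξ):
  B: 668.1 − 2(282.3) = 103.6
  A: 0 + 2(282.3) − 1(436.5) = 128.1
  D: 0 + 3(436.5) = 1309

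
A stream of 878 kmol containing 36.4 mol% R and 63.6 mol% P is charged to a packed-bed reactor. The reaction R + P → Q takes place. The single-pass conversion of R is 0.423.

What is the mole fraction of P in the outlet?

0.57

R reacted = 0.423 × 319.6 = 135.2 kmol; ν_R = −1, so ξ = 135.2/1 = 135.2 kmol.
Outlet amounts (n = n₀ + ν ξ):
  R: 319.6 − 1(135.2) = 184.4
  P: 558.4 − 1(135.2) = 423.2
  Q: 0 + 1(135.2) = 135.2
Total out = 742.8 kmol; y_P = 423.2 / 742.8 = 0.5698.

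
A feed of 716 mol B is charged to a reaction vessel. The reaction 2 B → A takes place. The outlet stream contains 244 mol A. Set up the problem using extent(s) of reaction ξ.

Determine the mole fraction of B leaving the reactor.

0.483

For A: n = n₀ + 1ξ → 244 = 0 + 1ξ, giving ξ = 244 mol.
Outlet amounts (n = n₀ + ν ξ):
  B: 716 − 2(244) = 228
  A: 0 + 1(244) = 244
Total out = 472 mol; y_B = 228 / 472 = 0.4831.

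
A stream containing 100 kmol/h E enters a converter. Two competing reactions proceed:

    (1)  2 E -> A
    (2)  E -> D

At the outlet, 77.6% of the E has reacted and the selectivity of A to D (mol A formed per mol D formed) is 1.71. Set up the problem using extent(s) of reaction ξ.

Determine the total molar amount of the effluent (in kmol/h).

Conversion of E: E consumed = 0.776 × 100 = 77.6 kmol/h = 2ξ₁ + 1ξ₂.
Selectivity: 1ξ₁ / (1ξ₂) = 1.71 → ξ₁ = 1.71 ξ₂.
Substitute: (2·1.71 + 1) ξ₂ = 77.6 → ξ₂ = 17.56 kmol/h, ξ₁ = 30.02 kmol/h.
Outlet amounts (n = n₀ + Σ ν·ξ):
  E: 100 − 2(30.02) − 1(17.56) = 22.4
  A: 0 + 1(30.02) = 30.02
  D: 0 + 1(17.56) = 17.56
Total out = 22.4 + 30.02 + 17.56 = 69.98 kmol/h.

70 kmol/h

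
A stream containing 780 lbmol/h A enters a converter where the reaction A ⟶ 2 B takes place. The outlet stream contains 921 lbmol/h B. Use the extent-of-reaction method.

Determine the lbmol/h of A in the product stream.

320 lbmol/h

For B: n = n₀ + 2ξ → 921 = 0 + 2ξ, giving ξ = 460.5 lbmol/h.
Outlet amounts (n = n₀ + ν ξ):
  A: 780 − 1(460.5) = 319.5
  B: 0 + 2(460.5) = 921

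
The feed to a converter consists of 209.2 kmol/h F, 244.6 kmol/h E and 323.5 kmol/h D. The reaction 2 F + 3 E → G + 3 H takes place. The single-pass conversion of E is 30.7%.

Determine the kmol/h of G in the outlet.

E reacted = 0.307 × 244.6 = 75.09 kmol/h; ν_E = −3, so ξ = 75.09/3 = 25.03 kmol/h.
Outlet amounts (n = n₀ + ν ξ):
  F: 209.2 − 2(25.03) = 159.1
  E: 244.6 − 3(25.03) = 169.5
  G: 0 + 1(25.03) = 25.03
  H: 0 + 3(25.03) = 75.09
  D: 323.5 (inert)

25 kmol/h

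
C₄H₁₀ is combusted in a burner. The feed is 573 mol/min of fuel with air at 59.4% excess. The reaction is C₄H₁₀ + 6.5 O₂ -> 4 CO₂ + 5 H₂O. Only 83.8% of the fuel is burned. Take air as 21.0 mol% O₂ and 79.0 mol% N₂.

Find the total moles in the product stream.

Stoichiometric O₂ = 6.5 × 573 = 3724 mol/min; O₂ fed = 3724 × 1.594 = 5937 mol/min.
N₂ fed = 5937 × 79/21 = 22330 mol/min.
Fuel reacted = 0.838 × 573 → ξ = 480.2 mol/min.
Outlet (n = n₀ + ν ξ):
  C₄H₁₀: 573 − 1(480.2) = 92.83
  O₂: 5937 − 6.5(480.2) = 2816
  N₂: 22330 (inert)
  CO₂: 0 + 4(480.2) = 1921
  H₂O: 0 + 5(480.2) = 2401
Total out = 92.83 + 2816 + 22330 + 1921 + 2401 = 29560 mol/min.

29600 mol/min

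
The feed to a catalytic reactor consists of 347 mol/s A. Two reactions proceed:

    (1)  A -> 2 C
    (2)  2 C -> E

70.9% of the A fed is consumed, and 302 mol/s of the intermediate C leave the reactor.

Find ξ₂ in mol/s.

ξ₂ = 95 mol/s

Conversion of A: A consumed = 1ξ₁ = 0.709 × 347 → ξ₁ = 246 mol/s.
C balance: n_C = 0 + 2ξ₁ − 2ξ₂ = 302 → ξ₂ = (2·246 − 302)/2 = 95.02 mol/s.
Outlet amounts (n = n₀ + Σ ν·ξ):
  A: 347 − 1(246) = 101
  C: 0 + 2(246) − 2(95.02) = 302
  E: 0 + 1(95.02) = 95.02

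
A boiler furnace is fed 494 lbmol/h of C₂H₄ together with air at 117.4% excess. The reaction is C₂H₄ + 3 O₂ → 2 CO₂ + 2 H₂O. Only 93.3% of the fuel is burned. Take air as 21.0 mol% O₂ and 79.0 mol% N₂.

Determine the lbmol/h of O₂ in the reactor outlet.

Stoichiometric O₂ = 3 × 494 = 1482 lbmol/h; O₂ fed = 1482 × 2.174 = 3222 lbmol/h.
N₂ fed = 3222 × 79/21 = 12120 lbmol/h.
Fuel reacted = 0.933 × 494 → ξ = 460.9 lbmol/h.
Outlet (n = n₀ + ν ξ):
  C₂H₄: 494 − 1(460.9) = 33.1
  O₂: 3222 − 3(460.9) = 1839
  N₂: 12120 (inert)
  CO₂: 0 + 2(460.9) = 921.8
  H₂O: 0 + 2(460.9) = 921.8

1840 lbmol/h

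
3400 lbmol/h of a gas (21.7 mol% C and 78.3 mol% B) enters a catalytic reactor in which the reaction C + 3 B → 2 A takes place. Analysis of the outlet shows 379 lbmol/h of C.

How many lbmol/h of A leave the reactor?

For C: n = n₀ − 1ξ → 379 = 737.8 − 1ξ, giving ξ = 358.8 lbmol/h.
Outlet amounts (n = n₀ + ν ξ):
  C: 737.8 − 1(358.8) = 379
  B: 2662 − 3(358.8) = 1586
  A: 0 + 2(358.8) = 717.6

718 lbmol/h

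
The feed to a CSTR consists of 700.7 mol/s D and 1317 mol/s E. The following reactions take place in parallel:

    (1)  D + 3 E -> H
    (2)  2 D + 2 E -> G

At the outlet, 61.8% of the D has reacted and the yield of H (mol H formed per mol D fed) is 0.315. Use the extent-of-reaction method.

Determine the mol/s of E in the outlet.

443 mol/s

Yield of H: 1ξ₁ / 700.7 = 0.315 → ξ₁ = 220.7 mol/s.
Conversion of D: 1ξ₁ + 2ξ₂ = 0.618 × 700.7 = 433 → ξ₂ = 106.2 mol/s.
Outlet amounts (n = n₀ + Σ ν·ξ):
  D: 700.7 − 1(220.7) − 2(106.2) = 267.7
  E: 1317 − 3(220.7) − 2(106.2) = 442.5
  H: 0 + 1(220.7) = 220.7
  G: 0 + 1(106.2) = 106.2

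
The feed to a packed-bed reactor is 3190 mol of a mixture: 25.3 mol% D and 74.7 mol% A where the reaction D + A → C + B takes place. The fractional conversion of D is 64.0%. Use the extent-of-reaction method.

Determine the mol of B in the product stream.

D reacted = 0.64 × 807.1 = 516.5 mol; ν_D = −1, so ξ = 516.5/1 = 516.5 mol.
Outlet amounts (n = n₀ + ν ξ):
  D: 807.1 − 1(516.5) = 290.5
  A: 2383 − 1(516.5) = 1866
  C: 0 + 1(516.5) = 516.5
  B: 0 + 1(516.5) = 516.5

517 mol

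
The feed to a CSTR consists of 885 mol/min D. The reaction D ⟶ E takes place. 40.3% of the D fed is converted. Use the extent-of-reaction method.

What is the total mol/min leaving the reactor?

D reacted = 0.403 × 885 = 356.7 mol/min; ν_D = −1, so ξ = 356.7/1 = 356.7 mol/min.
Outlet amounts (n = n₀ + ν ξ):
  D: 885 − 1(356.7) = 528.3
  E: 0 + 1(356.7) = 356.7
Total out = 528.3 + 356.7 = 885 mol/min.

885 mol/min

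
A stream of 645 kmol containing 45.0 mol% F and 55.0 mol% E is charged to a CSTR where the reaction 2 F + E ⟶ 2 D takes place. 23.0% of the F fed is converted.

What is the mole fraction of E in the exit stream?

0.525

F reacted = 0.23 × 290.2 = 66.76 kmol; ν_F = −2, so ξ = 66.76/2 = 33.38 kmol.
Outlet amounts (n = n₀ + ν ξ):
  F: 290.2 − 2(33.38) = 223.5
  E: 354.8 − 1(33.38) = 321.4
  D: 0 + 2(33.38) = 66.76
Total out = 611.6 kmol; y_E = 321.4 / 611.6 = 0.5254.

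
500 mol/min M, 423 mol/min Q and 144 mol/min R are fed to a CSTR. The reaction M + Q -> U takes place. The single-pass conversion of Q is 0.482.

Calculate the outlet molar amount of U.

204 mol/min

Q reacted = 0.482 × 423 = 203.9 mol/min; ν_Q = −1, so ξ = 203.9/1 = 203.9 mol/min.
Outlet amounts (n = n₀ + ν ξ):
  M: 500 − 1(203.9) = 296.1
  Q: 423 − 1(203.9) = 219.1
  U: 0 + 1(203.9) = 203.9
  R: 144 (inert)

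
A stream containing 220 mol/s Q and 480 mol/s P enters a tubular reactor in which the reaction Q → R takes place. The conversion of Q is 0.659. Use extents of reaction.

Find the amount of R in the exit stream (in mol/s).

145 mol/s

Q reacted = 0.659 × 220 = 145 mol/s; ν_Q = −1, so ξ = 145/1 = 145 mol/s.
Outlet amounts (n = n₀ + ν ξ):
  Q: 220 − 1(145) = 75.02
  R: 0 + 1(145) = 145
  P: 480 (inert)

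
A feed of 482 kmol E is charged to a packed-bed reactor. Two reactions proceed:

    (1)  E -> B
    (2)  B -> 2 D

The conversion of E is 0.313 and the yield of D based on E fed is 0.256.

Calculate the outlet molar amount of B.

89.2 kmol

Conversion of E: E consumed = 1ξ₁ = 0.313 × 482 → ξ₁ = 150.9 kmol.
Yield of D: 2ξ₂ / 482 = 0.256 → ξ₂ = 61.7 kmol.
Outlet amounts (n = n₀ + Σ ν·ξ):
  E: 482 − 1(150.9) = 331.1
  B: 0 + 1(150.9) − 1(61.7) = 89.17
  D: 0 + 2(61.7) = 123.4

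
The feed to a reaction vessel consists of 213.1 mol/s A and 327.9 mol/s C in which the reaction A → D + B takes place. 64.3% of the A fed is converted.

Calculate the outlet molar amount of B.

137 mol/s

A reacted = 0.643 × 213.1 = 137 mol/s; ν_A = −1, so ξ = 137/1 = 137 mol/s.
Outlet amounts (n = n₀ + ν ξ):
  A: 213.1 − 1(137) = 76.08
  D: 0 + 1(137) = 137
  B: 0 + 1(137) = 137
  C: 327.9 (inert)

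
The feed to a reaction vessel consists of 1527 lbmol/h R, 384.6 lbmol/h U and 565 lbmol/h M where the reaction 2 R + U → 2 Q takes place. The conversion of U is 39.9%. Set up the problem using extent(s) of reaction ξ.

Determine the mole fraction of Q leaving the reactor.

U reacted = 0.399 × 384.6 = 153.5 lbmol/h; ν_U = −1, so ξ = 153.5/1 = 153.5 lbmol/h.
Outlet amounts (n = n₀ + ν ξ):
  R: 1527 − 2(153.5) = 1220
  U: 384.6 − 1(153.5) = 231.1
  Q: 0 + 2(153.5) = 306.9
  M: 565 (inert)
Total out = 2323 lbmol/h; y_Q = 306.9 / 2323 = 0.1321.

0.132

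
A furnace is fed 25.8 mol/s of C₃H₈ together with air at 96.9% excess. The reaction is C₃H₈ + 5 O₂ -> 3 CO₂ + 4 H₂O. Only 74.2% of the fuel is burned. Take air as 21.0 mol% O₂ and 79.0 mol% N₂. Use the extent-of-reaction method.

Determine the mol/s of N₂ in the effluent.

956 mol/s

Stoichiometric O₂ = 5 × 25.8 = 129 mol/s; O₂ fed = 129 × 1.969 = 254 mol/s.
N₂ fed = 254 × 79/21 = 955.5 mol/s.
Fuel reacted = 0.742 × 25.8 → ξ = 19.14 mol/s.
Outlet (n = n₀ + ν ξ):
  C₃H₈: 25.8 − 1(19.14) = 6.656
  O₂: 254 − 5(19.14) = 158.3
  N₂: 955.5 (inert)
  CO₂: 0 + 3(19.14) = 57.43
  H₂O: 0 + 4(19.14) = 76.57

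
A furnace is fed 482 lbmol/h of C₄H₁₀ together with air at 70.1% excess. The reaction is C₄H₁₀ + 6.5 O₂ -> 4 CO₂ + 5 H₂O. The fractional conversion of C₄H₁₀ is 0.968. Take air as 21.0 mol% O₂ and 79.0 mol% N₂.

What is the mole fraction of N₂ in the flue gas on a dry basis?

Stoichiometric O₂ = 6.5 × 482 = 3133 lbmol/h; O₂ fed = 3133 × 1.701 = 5329 lbmol/h.
N₂ fed = 5329 × 79/21 = 20050 lbmol/h.
Fuel reacted = 0.968 × 482 → ξ = 466.6 lbmol/h.
Outlet (n = n₀ + ν ξ):
  C₄H₁₀: 482 − 1(466.6) = 15.42
  O₂: 5329 − 6.5(466.6) = 2296
  N₂: 20050 (inert)
  CO₂: 0 + 4(466.6) = 1866
  H₂O: 0 + 5(466.6) = 2333
Dry total = 24230 lbmol/h; y_N₂ (dry) = 20050 / 24230 = 0.8275.

0.828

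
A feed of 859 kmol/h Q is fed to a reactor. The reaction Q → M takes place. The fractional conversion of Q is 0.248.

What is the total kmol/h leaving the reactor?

859 kmol/h

Q reacted = 0.248 × 859 = 213 kmol/h; ν_Q = −1, so ξ = 213/1 = 213 kmol/h.
Outlet amounts (n = n₀ + ν ξ):
  Q: 859 − 1(213) = 646
  M: 0 + 1(213) = 213
Total out = 646 + 213 = 859 kmol/h.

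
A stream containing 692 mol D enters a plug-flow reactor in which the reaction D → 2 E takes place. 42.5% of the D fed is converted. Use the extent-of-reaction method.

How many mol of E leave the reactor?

D reacted = 0.425 × 692 = 294.1 mol; ν_D = −1, so ξ = 294.1/1 = 294.1 mol.
Outlet amounts (n = n₀ + ν ξ):
  D: 692 − 1(294.1) = 397.9
  E: 0 + 2(294.1) = 588.2

588 mol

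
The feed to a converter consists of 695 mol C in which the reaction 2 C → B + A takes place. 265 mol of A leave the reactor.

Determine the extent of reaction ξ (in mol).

ξ = 265 mol

For A: n = n₀ + 1ξ → 265 = 0 + 1ξ, giving ξ = 265 mol.
Outlet amounts (n = n₀ + ν ξ):
  C: 695 − 2(265) = 165
  B: 0 + 1(265) = 265
  A: 0 + 1(265) = 265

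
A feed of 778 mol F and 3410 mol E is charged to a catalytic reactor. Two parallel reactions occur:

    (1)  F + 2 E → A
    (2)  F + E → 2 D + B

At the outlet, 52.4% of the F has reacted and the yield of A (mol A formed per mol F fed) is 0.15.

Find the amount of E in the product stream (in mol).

2890 mol

Yield of A: 1ξ₁ / 778 = 0.15 → ξ₁ = 116.7 mol.
Conversion of F: 1ξ₁ + 1ξ₂ = 0.524 × 778 = 407.7 → ξ₂ = 291 mol.
Outlet amounts (n = n₀ + Σ ν·ξ):
  F: 778 − 1(116.7) − 1(291) = 370.3
  E: 3410 − 2(116.7) − 1(291) = 2886
  A: 0 + 1(116.7) = 116.7
  D: 0 + 2(291) = 581.9
  B: 0 + 1(291) = 291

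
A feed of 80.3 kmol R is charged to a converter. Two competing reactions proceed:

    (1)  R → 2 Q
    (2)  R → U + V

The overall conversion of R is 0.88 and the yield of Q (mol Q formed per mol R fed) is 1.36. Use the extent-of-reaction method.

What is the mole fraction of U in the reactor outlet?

0.106

Yield of Q: 2ξ₁ / 80.3 = 1.36 → ξ₁ = 54.6 kmol.
Conversion of R: 1ξ₁ + 1ξ₂ = 0.88 × 80.3 = 70.66 → ξ₂ = 16.06 kmol.
Outlet amounts (n = n₀ + Σ ν·ξ):
  R: 80.3 − 1(54.6) − 1(16.06) = 9.636
  Q: 0 + 2(54.6) = 109.2
  U: 0 + 1(16.06) = 16.06
  V: 0 + 1(16.06) = 16.06
Total out = 151 kmol; y_U = 16.06 / 151 = 0.1064.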